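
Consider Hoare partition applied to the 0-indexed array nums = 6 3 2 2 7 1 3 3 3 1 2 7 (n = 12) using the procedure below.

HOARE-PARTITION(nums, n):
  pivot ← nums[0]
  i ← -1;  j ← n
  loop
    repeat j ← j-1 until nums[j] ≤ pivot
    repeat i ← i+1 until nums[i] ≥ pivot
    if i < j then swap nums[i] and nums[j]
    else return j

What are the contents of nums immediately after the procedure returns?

2 3 2 2 1 1 3 3 3 7 6 7

pivot=6
j stops at 10 (2), i stops at 0 (6); swap ⇒ 2 3 2 2 7 1 3 3 3 1 6 7
j stops at 9 (1), i stops at 4 (7); swap ⇒ 2 3 2 2 1 1 3 3 3 7 6 7
j stops at 8, i stops at 9; i≥j ⇒ return 8. nums=2 3 2 2 1 1 3 3 3 7 6 7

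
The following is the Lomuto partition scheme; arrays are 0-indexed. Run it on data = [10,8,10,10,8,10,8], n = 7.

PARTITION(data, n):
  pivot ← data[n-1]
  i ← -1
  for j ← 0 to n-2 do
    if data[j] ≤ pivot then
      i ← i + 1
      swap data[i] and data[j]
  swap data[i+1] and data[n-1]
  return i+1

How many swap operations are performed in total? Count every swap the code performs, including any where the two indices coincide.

pivot=8, i=-1
j=0: 10>8, skip
j=1: 8≤8, i=0, swap(0,1) ⇒ [8,10,10,10,8,10,8]
j=2: 10>8, skip
j=3: 10>8, skip
j=4: 8≤8, i=1, swap(1,4) ⇒ [8,8,10,10,10,10,8]
j=5: 10>8, skip
swap(2,6) ⇒ [8,8,8,10,10,10,10]; return 2

3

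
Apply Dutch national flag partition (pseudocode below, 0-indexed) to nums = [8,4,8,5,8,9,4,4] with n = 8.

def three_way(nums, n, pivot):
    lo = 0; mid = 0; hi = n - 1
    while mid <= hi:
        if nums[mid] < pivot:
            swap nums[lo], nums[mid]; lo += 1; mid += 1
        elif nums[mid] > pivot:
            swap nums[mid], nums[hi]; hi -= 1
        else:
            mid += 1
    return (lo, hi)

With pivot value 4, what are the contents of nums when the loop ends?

[4,4,4,8,9,5,8,8]

lo=0 mid=0 hi=7
8>4: swap(0,7), hi=6 ⇒ [4,4,8,5,8,9,4,8]
4=4: mid=1
4=4: mid=2
8>4: swap(2,6), hi=5 ⇒ [4,4,4,5,8,9,8,8]
4=4: mid=3
5>4: swap(3,5), hi=4 ⇒ [4,4,4,9,8,5,8,8]
9>4: swap(3,4), hi=3 ⇒ [4,4,4,8,9,5,8,8]
8>4: swap(3,3), hi=2 ⇒ [4,4,4,8,9,5,8,8]
done. lo=0 hi=2; nums=[4,4,4,8,9,5,8,8]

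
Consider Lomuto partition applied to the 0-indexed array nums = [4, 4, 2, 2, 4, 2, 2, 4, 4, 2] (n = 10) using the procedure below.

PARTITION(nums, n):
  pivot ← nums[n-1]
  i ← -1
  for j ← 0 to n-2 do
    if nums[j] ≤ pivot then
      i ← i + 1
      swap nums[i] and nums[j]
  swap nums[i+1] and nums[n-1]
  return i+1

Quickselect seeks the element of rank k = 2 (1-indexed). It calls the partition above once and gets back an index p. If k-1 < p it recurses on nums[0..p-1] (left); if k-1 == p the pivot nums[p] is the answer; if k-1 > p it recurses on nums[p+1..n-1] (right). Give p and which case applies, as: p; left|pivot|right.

4; left

pivot=2, i=-1
j=0: 4>2, skip
j=1: 4>2, skip
j=2: 2≤2, i=0, swap(0,2) ⇒ [2, 4, 4, 2, 4, 2, 2, 4, 4, 2]
j=3: 2≤2, i=1, swap(1,3) ⇒ [2, 2, 4, 4, 4, 2, 2, 4, 4, 2]
j=4: 4>2, skip
j=5: 2≤2, i=2, swap(2,5) ⇒ [2, 2, 2, 4, 4, 4, 2, 4, 4, 2]
j=6: 2≤2, i=3, swap(3,6) ⇒ [2, 2, 2, 2, 4, 4, 4, 4, 4, 2]
j=7: 4>2, skip
j=8: 4>2, skip
swap(4,9) ⇒ [2, 2, 2, 2, 2, 4, 4, 4, 4, 4]; return 4
p = 4; k-1 = 1 < 4 ⇒ left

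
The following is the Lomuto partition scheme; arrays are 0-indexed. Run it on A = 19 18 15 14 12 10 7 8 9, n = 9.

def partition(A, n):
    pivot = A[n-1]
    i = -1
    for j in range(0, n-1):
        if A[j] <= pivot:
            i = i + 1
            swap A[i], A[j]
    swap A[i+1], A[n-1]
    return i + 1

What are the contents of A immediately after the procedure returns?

7 8 9 14 12 10 19 18 15

pivot = A[8] = 9; i = -1
j=0: A[0]=19 > 9 → no swap
j=1: A[1]=18 > 9 → no swap
j=2: A[2]=15 > 9 → no swap
j=3: A[3]=14 > 9 → no swap
j=4: A[4]=12 > 9 → no swap
j=5: A[5]=10 > 9 → no swap
j=6: A[6]=7 ≤ 9 → i=0, swap A[0],A[6] → 7 18 15 14 12 10 19 8 9
j=7: A[7]=8 ≤ 9 → i=1, swap A[1],A[7] → 7 8 15 14 12 10 19 18 9
final swap A[2],A[8] → 7 8 9 14 12 10 19 18 15; return 2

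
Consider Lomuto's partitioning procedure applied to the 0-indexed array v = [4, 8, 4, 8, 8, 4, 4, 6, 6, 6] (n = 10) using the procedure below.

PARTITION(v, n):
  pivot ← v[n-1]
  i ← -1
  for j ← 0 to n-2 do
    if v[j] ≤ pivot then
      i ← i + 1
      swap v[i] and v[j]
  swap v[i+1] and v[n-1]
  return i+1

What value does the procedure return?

6

pivot=6, i=-1
j=0: 4≤6, i=0, swap(0,0) ⇒ [4, 8, 4, 8, 8, 4, 4, 6, 6, 6]
j=1: 8>6, skip
j=2: 4≤6, i=1, swap(1,2) ⇒ [4, 4, 8, 8, 8, 4, 4, 6, 6, 6]
j=3: 8>6, skip
j=4: 8>6, skip
j=5: 4≤6, i=2, swap(2,5) ⇒ [4, 4, 4, 8, 8, 8, 4, 6, 6, 6]
j=6: 4≤6, i=3, swap(3,6) ⇒ [4, 4, 4, 4, 8, 8, 8, 6, 6, 6]
j=7: 6≤6, i=4, swap(4,7) ⇒ [4, 4, 4, 4, 6, 8, 8, 8, 6, 6]
j=8: 6≤6, i=5, swap(5,8) ⇒ [4, 4, 4, 4, 6, 6, 8, 8, 8, 6]
swap(6,9) ⇒ [4, 4, 4, 4, 6, 6, 6, 8, 8, 8]; return 6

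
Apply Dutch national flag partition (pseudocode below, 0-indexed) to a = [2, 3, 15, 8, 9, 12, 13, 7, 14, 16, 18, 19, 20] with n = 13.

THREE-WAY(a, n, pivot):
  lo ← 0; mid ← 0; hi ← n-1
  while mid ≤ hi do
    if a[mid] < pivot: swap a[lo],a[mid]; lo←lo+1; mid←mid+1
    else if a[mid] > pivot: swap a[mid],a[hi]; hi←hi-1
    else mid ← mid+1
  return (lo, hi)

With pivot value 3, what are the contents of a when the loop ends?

pivot = 3; lo=0, mid=0, hi=12
a[mid]=2<3: swap a[0],a[0]; lo=1,mid=1 → [2, 3, 15, 8, 9, 12, 13, 7, 14, 16, 18, 19, 20]
a[mid]=3=3: mid=2
a[mid]=15>3: swap a[2],a[12]; hi=11 → [2, 3, 20, 8, 9, 12, 13, 7, 14, 16, 18, 19, 15]
a[mid]=20>3: swap a[2],a[11]; hi=10 → [2, 3, 19, 8, 9, 12, 13, 7, 14, 16, 18, 20, 15]
a[mid]=19>3: swap a[2],a[10]; hi=9 → [2, 3, 18, 8, 9, 12, 13, 7, 14, 16, 19, 20, 15]
a[mid]=18>3: swap a[2],a[9]; hi=8 → [2, 3, 16, 8, 9, 12, 13, 7, 14, 18, 19, 20, 15]
a[mid]=16>3: swap a[2],a[8]; hi=7 → [2, 3, 14, 8, 9, 12, 13, 7, 16, 18, 19, 20, 15]
a[mid]=14>3: swap a[2],a[7]; hi=6 → [2, 3, 7, 8, 9, 12, 13, 14, 16, 18, 19, 20, 15]
a[mid]=7>3: swap a[2],a[6]; hi=5 → [2, 3, 13, 8, 9, 12, 7, 14, 16, 18, 19, 20, 15]
a[mid]=13>3: swap a[2],a[5]; hi=4 → [2, 3, 12, 8, 9, 13, 7, 14, 16, 18, 19, 20, 15]
a[mid]=12>3: swap a[2],a[4]; hi=3 → [2, 3, 9, 8, 12, 13, 7, 14, 16, 18, 19, 20, 15]
a[mid]=9>3: swap a[2],a[3]; hi=2 → [2, 3, 8, 9, 12, 13, 7, 14, 16, 18, 19, 20, 15]
a[mid]=8>3: swap a[2],a[2]; hi=1 → [2, 3, 8, 9, 12, 13, 7, 14, 16, 18, 19, 20, 15]
end: lo=1, hi=1; a = [2, 3, 8, 9, 12, 13, 7, 14, 16, 18, 19, 20, 15]

[2, 3, 8, 9, 12, 13, 7, 14, 16, 18, 19, 20, 15]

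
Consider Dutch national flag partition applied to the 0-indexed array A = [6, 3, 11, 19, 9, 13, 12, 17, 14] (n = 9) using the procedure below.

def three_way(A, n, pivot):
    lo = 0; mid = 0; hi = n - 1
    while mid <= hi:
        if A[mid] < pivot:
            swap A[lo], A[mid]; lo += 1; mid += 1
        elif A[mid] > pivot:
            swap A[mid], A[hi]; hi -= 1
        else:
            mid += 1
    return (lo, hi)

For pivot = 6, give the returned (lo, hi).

pivot = 6; lo=0, mid=0, hi=8
A[mid]=6=6: mid=1
A[mid]=3<6: swap A[0],A[1]; lo=1,mid=2 → [3, 6, 11, 19, 9, 13, 12, 17, 14]
A[mid]=11>6: swap A[2],A[8]; hi=7 → [3, 6, 14, 19, 9, 13, 12, 17, 11]
A[mid]=14>6: swap A[2],A[7]; hi=6 → [3, 6, 17, 19, 9, 13, 12, 14, 11]
A[mid]=17>6: swap A[2],A[6]; hi=5 → [3, 6, 12, 19, 9, 13, 17, 14, 11]
A[mid]=12>6: swap A[2],A[5]; hi=4 → [3, 6, 13, 19, 9, 12, 17, 14, 11]
A[mid]=13>6: swap A[2],A[4]; hi=3 → [3, 6, 9, 19, 13, 12, 17, 14, 11]
A[mid]=9>6: swap A[2],A[3]; hi=2 → [3, 6, 19, 9, 13, 12, 17, 14, 11]
A[mid]=19>6: swap A[2],A[2]; hi=1 → [3, 6, 19, 9, 13, 12, 17, 14, 11]
end: lo=1, hi=1; A = [3, 6, 19, 9, 13, 12, 17, 14, 11]

(1, 1)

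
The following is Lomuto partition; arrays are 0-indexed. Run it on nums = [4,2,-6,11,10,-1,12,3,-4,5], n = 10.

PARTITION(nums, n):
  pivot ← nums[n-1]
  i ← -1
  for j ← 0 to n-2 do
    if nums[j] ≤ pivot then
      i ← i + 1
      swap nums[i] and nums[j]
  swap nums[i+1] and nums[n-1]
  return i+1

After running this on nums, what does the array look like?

[4,2,-6,-1,3,-4,5,10,11,12]

pivot = nums[9] = 5; i = -1
j=0: nums[0]=4 ≤ 5 → i=0, swap nums[0],nums[0] (no change) → [4,2,-6,11,10,-1,12,3,-4,5]
j=1: nums[1]=2 ≤ 5 → i=1, swap nums[1],nums[1] (no change) → [4,2,-6,11,10,-1,12,3,-4,5]
j=2: nums[2]=-6 ≤ 5 → i=2, swap nums[2],nums[2] (no change) → [4,2,-6,11,10,-1,12,3,-4,5]
j=3: nums[3]=11 > 5 → no swap
j=4: nums[4]=10 > 5 → no swap
j=5: nums[5]=-1 ≤ 5 → i=3, swap nums[3],nums[5] → [4,2,-6,-1,10,11,12,3,-4,5]
j=6: nums[6]=12 > 5 → no swap
j=7: nums[7]=3 ≤ 5 → i=4, swap nums[4],nums[7] → [4,2,-6,-1,3,11,12,10,-4,5]
j=8: nums[8]=-4 ≤ 5 → i=5, swap nums[5],nums[8] → [4,2,-6,-1,3,-4,12,10,11,5]
final swap nums[6],nums[9] → [4,2,-6,-1,3,-4,5,10,11,12]; return 6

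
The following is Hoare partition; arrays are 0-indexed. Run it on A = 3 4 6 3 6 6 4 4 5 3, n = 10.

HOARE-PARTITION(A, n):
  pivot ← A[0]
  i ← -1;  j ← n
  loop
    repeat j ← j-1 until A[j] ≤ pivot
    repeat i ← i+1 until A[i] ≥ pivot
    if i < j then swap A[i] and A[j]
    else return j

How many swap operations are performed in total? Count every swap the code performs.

pivot=3
j stops at 9 (3), i stops at 0 (3); swap ⇒ 3 4 6 3 6 6 4 4 5 3
j stops at 3 (3), i stops at 1 (4); swap ⇒ 3 3 6 4 6 6 4 4 5 3
j stops at 1, i stops at 2; i≥j ⇒ return 1. A=3 3 6 4 6 6 4 4 5 3

2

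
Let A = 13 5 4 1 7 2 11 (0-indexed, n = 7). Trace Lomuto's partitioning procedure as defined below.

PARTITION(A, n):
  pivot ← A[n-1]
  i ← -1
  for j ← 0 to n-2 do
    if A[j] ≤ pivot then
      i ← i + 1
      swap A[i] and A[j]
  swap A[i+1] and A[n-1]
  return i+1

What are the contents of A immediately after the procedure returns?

5 4 1 7 2 11 13

pivot=11, i=-1
j=0: 13>11, skip
j=1: 5≤11, i=0, swap(0,1) ⇒ 5 13 4 1 7 2 11
j=2: 4≤11, i=1, swap(1,2) ⇒ 5 4 13 1 7 2 11
j=3: 1≤11, i=2, swap(2,3) ⇒ 5 4 1 13 7 2 11
j=4: 7≤11, i=3, swap(3,4) ⇒ 5 4 1 7 13 2 11
j=5: 2≤11, i=4, swap(4,5) ⇒ 5 4 1 7 2 13 11
swap(5,6) ⇒ 5 4 1 7 2 11 13; return 5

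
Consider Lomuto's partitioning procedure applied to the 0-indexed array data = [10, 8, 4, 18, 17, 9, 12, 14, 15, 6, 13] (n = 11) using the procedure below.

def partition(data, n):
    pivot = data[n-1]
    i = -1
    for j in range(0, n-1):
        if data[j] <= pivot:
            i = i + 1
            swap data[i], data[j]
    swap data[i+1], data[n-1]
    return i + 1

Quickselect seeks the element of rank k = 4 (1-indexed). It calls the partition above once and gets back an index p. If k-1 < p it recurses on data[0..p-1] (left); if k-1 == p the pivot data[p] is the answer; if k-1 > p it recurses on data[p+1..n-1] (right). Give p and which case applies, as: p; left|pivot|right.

pivot=13, i=-1
j=0: 10≤13, i=0, swap(0,0) ⇒ [10, 8, 4, 18, 17, 9, 12, 14, 15, 6, 13]
j=1: 8≤13, i=1, swap(1,1) ⇒ [10, 8, 4, 18, 17, 9, 12, 14, 15, 6, 13]
j=2: 4≤13, i=2, swap(2,2) ⇒ [10, 8, 4, 18, 17, 9, 12, 14, 15, 6, 13]
j=3: 18>13, skip
j=4: 17>13, skip
j=5: 9≤13, i=3, swap(3,5) ⇒ [10, 8, 4, 9, 17, 18, 12, 14, 15, 6, 13]
j=6: 12≤13, i=4, swap(4,6) ⇒ [10, 8, 4, 9, 12, 18, 17, 14, 15, 6, 13]
j=7: 14>13, skip
j=8: 15>13, skip
j=9: 6≤13, i=5, swap(5,9) ⇒ [10, 8, 4, 9, 12, 6, 17, 14, 15, 18, 13]
swap(6,10) ⇒ [10, 8, 4, 9, 12, 6, 13, 14, 15, 18, 17]; return 6
p = 6; k-1 = 3 < 6 ⇒ left

6; left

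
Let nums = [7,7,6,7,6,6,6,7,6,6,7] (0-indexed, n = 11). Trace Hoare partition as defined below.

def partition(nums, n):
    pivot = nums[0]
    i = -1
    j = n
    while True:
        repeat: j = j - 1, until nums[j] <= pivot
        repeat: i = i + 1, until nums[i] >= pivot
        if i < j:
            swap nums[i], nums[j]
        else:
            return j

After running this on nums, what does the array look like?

[7,6,6,6,6,6,6,7,7,7,7]

pivot = nums[0] = 7; i = -1, j = 11
j→10 (nums[10]=7≤7), i→0 (nums[0]=7≥7); i<j, swap → [7,7,6,7,6,6,6,7,6,6,7]
j→9 (nums[9]=6≤7), i→1 (nums[1]=7≥7); i<j, swap → [7,6,6,7,6,6,6,7,6,7,7]
j→8 (nums[8]=6≤7), i→3 (nums[3]=7≥7); i<j, swap → [7,6,6,6,6,6,6,7,7,7,7]
j→7, i→7; i≥j, return j=7. nums = [7,6,6,6,6,6,6,7,7,7,7]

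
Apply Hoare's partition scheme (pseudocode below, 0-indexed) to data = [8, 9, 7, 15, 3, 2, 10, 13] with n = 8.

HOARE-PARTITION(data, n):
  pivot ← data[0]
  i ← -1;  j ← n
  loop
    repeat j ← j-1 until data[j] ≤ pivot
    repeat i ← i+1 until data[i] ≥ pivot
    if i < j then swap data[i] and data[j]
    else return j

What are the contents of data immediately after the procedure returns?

[2, 3, 7, 15, 9, 8, 10, 13]

pivot = data[0] = 8; i = -1, j = 8
j→5 (data[5]=2≤8), i→0 (data[0]=8≥8); i<j, swap → [2, 9, 7, 15, 3, 8, 10, 13]
j→4 (data[4]=3≤8), i→1 (data[1]=9≥8); i<j, swap → [2, 3, 7, 15, 9, 8, 10, 13]
j→2, i→3; i≥j, return j=2. data = [2, 3, 7, 15, 9, 8, 10, 13]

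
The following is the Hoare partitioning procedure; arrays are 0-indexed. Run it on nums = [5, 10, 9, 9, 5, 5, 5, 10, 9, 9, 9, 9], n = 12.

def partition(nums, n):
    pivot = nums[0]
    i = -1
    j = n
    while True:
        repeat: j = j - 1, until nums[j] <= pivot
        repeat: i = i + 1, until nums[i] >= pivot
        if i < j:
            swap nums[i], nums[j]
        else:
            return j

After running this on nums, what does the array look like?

pivot = nums[0] = 5; i = -1, j = 12
j→6 (nums[6]=5≤5), i→0 (nums[0]=5≥5); i<j, swap → [5, 10, 9, 9, 5, 5, 5, 10, 9, 9, 9, 9]
j→5 (nums[5]=5≤5), i→1 (nums[1]=10≥5); i<j, swap → [5, 5, 9, 9, 5, 10, 5, 10, 9, 9, 9, 9]
j→4 (nums[4]=5≤5), i→2 (nums[2]=9≥5); i<j, swap → [5, 5, 5, 9, 9, 10, 5, 10, 9, 9, 9, 9]
j→2, i→3; i≥j, return j=2. nums = [5, 5, 5, 9, 9, 10, 5, 10, 9, 9, 9, 9]

[5, 5, 5, 9, 9, 10, 5, 10, 9, 9, 9, 9]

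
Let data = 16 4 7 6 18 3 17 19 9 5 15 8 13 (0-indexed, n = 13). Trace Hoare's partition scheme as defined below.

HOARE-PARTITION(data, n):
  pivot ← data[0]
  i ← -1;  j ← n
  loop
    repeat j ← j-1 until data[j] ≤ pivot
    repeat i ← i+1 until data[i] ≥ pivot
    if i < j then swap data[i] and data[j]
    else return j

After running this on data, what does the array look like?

pivot=16
j stops at 12 (13), i stops at 0 (16); swap ⇒ 13 4 7 6 18 3 17 19 9 5 15 8 16
j stops at 11 (8), i stops at 4 (18); swap ⇒ 13 4 7 6 8 3 17 19 9 5 15 18 16
j stops at 10 (15), i stops at 6 (17); swap ⇒ 13 4 7 6 8 3 15 19 9 5 17 18 16
j stops at 9 (5), i stops at 7 (19); swap ⇒ 13 4 7 6 8 3 15 5 9 19 17 18 16
j stops at 8, i stops at 9; i≥j ⇒ return 8. data=13 4 7 6 8 3 15 5 9 19 17 18 16

13 4 7 6 8 3 15 5 9 19 17 18 16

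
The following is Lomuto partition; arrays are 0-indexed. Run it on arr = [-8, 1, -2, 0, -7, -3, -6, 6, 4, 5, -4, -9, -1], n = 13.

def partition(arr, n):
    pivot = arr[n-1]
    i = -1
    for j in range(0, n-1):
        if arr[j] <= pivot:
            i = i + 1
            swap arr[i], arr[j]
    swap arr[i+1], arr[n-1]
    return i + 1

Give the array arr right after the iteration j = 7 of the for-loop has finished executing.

pivot = arr[12] = -1; i = -1
j=0: arr[0]=-8 ≤ -1 → i=0, swap arr[0],arr[0] (no change) → [-8, 1, -2, 0, -7, -3, -6, 6, 4, 5, -4, -9, -1]
j=1: arr[1]=1 > -1 → no swap
j=2: arr[2]=-2 ≤ -1 → i=1, swap arr[1],arr[2] → [-8, -2, 1, 0, -7, -3, -6, 6, 4, 5, -4, -9, -1]
j=3: arr[3]=0 > -1 → no swap
j=4: arr[4]=-7 ≤ -1 → i=2, swap arr[2],arr[4] → [-8, -2, -7, 0, 1, -3, -6, 6, 4, 5, -4, -9, -1]
j=5: arr[5]=-3 ≤ -1 → i=3, swap arr[3],arr[5] → [-8, -2, -7, -3, 1, 0, -6, 6, 4, 5, -4, -9, -1]
j=6: arr[6]=-6 ≤ -1 → i=4, swap arr[4],arr[6] → [-8, -2, -7, -3, -6, 0, 1, 6, 4, 5, -4, -9, -1]
j=7: arr[7]=6 > -1 → no swap
(after j=7) arr = [-8, -2, -7, -3, -6, 0, 1, 6, 4, 5, -4, -9, -1]

[-8, -2, -7, -3, -6, 0, 1, 6, 4, 5, -4, -9, -1]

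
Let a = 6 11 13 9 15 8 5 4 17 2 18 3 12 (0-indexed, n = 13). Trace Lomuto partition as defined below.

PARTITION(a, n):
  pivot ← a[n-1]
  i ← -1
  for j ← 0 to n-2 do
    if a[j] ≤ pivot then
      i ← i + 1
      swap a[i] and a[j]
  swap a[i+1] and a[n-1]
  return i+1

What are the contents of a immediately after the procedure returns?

6 11 9 8 5 4 2 3 12 15 18 13 17

pivot = a[12] = 12; i = -1
j=0: a[0]=6 ≤ 12 → i=0, swap a[0],a[0] (no change) → 6 11 13 9 15 8 5 4 17 2 18 3 12
j=1: a[1]=11 ≤ 12 → i=1, swap a[1],a[1] (no change) → 6 11 13 9 15 8 5 4 17 2 18 3 12
j=2: a[2]=13 > 12 → no swap
j=3: a[3]=9 ≤ 12 → i=2, swap a[2],a[3] → 6 11 9 13 15 8 5 4 17 2 18 3 12
j=4: a[4]=15 > 12 → no swap
j=5: a[5]=8 ≤ 12 → i=3, swap a[3],a[5] → 6 11 9 8 15 13 5 4 17 2 18 3 12
j=6: a[6]=5 ≤ 12 → i=4, swap a[4],a[6] → 6 11 9 8 5 13 15 4 17 2 18 3 12
j=7: a[7]=4 ≤ 12 → i=5, swap a[5],a[7] → 6 11 9 8 5 4 15 13 17 2 18 3 12
j=8: a[8]=17 > 12 → no swap
j=9: a[9]=2 ≤ 12 → i=6, swap a[6],a[9] → 6 11 9 8 5 4 2 13 17 15 18 3 12
j=10: a[10]=18 > 12 → no swap
j=11: a[11]=3 ≤ 12 → i=7, swap a[7],a[11] → 6 11 9 8 5 4 2 3 17 15 18 13 12
final swap a[8],a[12] → 6 11 9 8 5 4 2 3 12 15 18 13 17; return 8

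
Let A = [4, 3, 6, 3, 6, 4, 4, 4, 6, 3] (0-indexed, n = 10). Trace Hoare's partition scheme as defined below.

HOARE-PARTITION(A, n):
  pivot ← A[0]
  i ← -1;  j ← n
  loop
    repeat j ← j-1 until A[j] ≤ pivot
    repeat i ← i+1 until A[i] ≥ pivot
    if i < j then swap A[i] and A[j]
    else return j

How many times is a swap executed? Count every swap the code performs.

3

pivot=4
j stops at 9 (3), i stops at 0 (4); swap ⇒ [3, 3, 6, 3, 6, 4, 4, 4, 6, 4]
j stops at 7 (4), i stops at 2 (6); swap ⇒ [3, 3, 4, 3, 6, 4, 4, 6, 6, 4]
j stops at 6 (4), i stops at 4 (6); swap ⇒ [3, 3, 4, 3, 4, 4, 6, 6, 6, 4]
j stops at 5, i stops at 5; i≥j ⇒ return 5. A=[3, 3, 4, 3, 4, 4, 6, 6, 6, 4]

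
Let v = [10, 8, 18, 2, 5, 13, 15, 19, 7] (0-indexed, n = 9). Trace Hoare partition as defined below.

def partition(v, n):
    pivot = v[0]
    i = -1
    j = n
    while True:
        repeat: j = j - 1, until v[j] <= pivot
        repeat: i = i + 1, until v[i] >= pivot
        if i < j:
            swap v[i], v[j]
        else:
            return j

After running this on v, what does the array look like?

pivot = v[0] = 10; i = -1, j = 9
j→8 (v[8]=7≤10), i→0 (v[0]=10≥10); i<j, swap → [7, 8, 18, 2, 5, 13, 15, 19, 10]
j→4 (v[4]=5≤10), i→2 (v[2]=18≥10); i<j, swap → [7, 8, 5, 2, 18, 13, 15, 19, 10]
j→3, i→4; i≥j, return j=3. v = [7, 8, 5, 2, 18, 13, 15, 19, 10]

[7, 8, 5, 2, 18, 13, 15, 19, 10]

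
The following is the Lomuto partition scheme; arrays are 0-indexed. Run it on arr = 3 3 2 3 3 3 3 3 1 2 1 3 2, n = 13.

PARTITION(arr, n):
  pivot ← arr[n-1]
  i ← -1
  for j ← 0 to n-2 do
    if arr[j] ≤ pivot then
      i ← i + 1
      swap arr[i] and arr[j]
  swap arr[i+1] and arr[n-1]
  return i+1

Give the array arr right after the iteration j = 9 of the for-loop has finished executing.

2 1 2 3 3 3 3 3 3 3 1 3 2

pivot=2, i=-1
j=0: 3>2, skip
j=1: 3>2, skip
j=2: 2≤2, i=0, swap(0,2) ⇒ 2 3 3 3 3 3 3 3 1 2 1 3 2
j=3: 3>2, skip
j=4: 3>2, skip
j=5: 3>2, skip
j=6: 3>2, skip
j=7: 3>2, skip
j=8: 1≤2, i=1, swap(1,8) ⇒ 2 1 3 3 3 3 3 3 3 2 1 3 2
j=9: 2≤2, i=2, swap(2,9) ⇒ 2 1 2 3 3 3 3 3 3 3 1 3 2
(after j=9) arr = 2 1 2 3 3 3 3 3 3 3 1 3 2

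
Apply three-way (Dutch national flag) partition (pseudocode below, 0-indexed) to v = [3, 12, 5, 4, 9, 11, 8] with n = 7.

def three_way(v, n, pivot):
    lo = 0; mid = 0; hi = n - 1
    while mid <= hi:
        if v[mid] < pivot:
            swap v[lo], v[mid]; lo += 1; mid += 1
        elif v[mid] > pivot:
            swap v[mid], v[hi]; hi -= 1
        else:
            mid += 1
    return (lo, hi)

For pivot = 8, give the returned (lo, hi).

(3, 3)

pivot = 8; lo=0, mid=0, hi=6
v[mid]=3<8: swap v[0],v[0]; lo=1,mid=1 → [3, 12, 5, 4, 9, 11, 8]
v[mid]=12>8: swap v[1],v[6]; hi=5 → [3, 8, 5, 4, 9, 11, 12]
v[mid]=8=8: mid=2
v[mid]=5<8: swap v[1],v[2]; lo=2,mid=3 → [3, 5, 8, 4, 9, 11, 12]
v[mid]=4<8: swap v[2],v[3]; lo=3,mid=4 → [3, 5, 4, 8, 9, 11, 12]
v[mid]=9>8: swap v[4],v[5]; hi=4 → [3, 5, 4, 8, 11, 9, 12]
v[mid]=11>8: swap v[4],v[4]; hi=3 → [3, 5, 4, 8, 11, 9, 12]
end: lo=3, hi=3; v = [3, 5, 4, 8, 11, 9, 12]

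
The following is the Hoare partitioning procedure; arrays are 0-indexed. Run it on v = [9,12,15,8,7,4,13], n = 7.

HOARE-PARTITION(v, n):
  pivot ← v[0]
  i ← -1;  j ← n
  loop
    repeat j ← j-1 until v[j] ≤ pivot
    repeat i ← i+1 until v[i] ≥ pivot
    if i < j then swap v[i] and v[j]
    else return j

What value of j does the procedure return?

pivot = v[0] = 9; i = -1, j = 7
j→5 (v[5]=4≤9), i→0 (v[0]=9≥9); i<j, swap → [4,12,15,8,7,9,13]
j→4 (v[4]=7≤9), i→1 (v[1]=12≥9); i<j, swap → [4,7,15,8,12,9,13]
j→3 (v[3]=8≤9), i→2 (v[2]=15≥9); i<j, swap → [4,7,8,15,12,9,13]
j→2, i→3; i≥j, return j=2. v = [4,7,8,15,12,9,13]

2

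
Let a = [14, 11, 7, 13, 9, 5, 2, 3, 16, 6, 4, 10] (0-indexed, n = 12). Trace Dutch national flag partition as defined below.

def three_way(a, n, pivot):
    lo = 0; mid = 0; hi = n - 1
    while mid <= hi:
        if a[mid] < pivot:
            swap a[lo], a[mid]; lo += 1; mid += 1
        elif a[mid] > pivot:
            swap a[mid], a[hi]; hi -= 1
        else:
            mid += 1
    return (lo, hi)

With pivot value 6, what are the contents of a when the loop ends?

pivot = 6; lo=0, mid=0, hi=11
a[mid]=14>6: swap a[0],a[11]; hi=10 → [10, 11, 7, 13, 9, 5, 2, 3, 16, 6, 4, 14]
a[mid]=10>6: swap a[0],a[10]; hi=9 → [4, 11, 7, 13, 9, 5, 2, 3, 16, 6, 10, 14]
a[mid]=4<6: swap a[0],a[0]; lo=1,mid=1 → [4, 11, 7, 13, 9, 5, 2, 3, 16, 6, 10, 14]
a[mid]=11>6: swap a[1],a[9]; hi=8 → [4, 6, 7, 13, 9, 5, 2, 3, 16, 11, 10, 14]
a[mid]=6=6: mid=2
a[mid]=7>6: swap a[2],a[8]; hi=7 → [4, 6, 16, 13, 9, 5, 2, 3, 7, 11, 10, 14]
a[mid]=16>6: swap a[2],a[7]; hi=6 → [4, 6, 3, 13, 9, 5, 2, 16, 7, 11, 10, 14]
a[mid]=3<6: swap a[1],a[2]; lo=2,mid=3 → [4, 3, 6, 13, 9, 5, 2, 16, 7, 11, 10, 14]
a[mid]=13>6: swap a[3],a[6]; hi=5 → [4, 3, 6, 2, 9, 5, 13, 16, 7, 11, 10, 14]
a[mid]=2<6: swap a[2],a[3]; lo=3,mid=4 → [4, 3, 2, 6, 9, 5, 13, 16, 7, 11, 10, 14]
a[mid]=9>6: swap a[4],a[5]; hi=4 → [4, 3, 2, 6, 5, 9, 13, 16, 7, 11, 10, 14]
a[mid]=5<6: swap a[3],a[4]; lo=4,mid=5 → [4, 3, 2, 5, 6, 9, 13, 16, 7, 11, 10, 14]
end: lo=4, hi=4; a = [4, 3, 2, 5, 6, 9, 13, 16, 7, 11, 10, 14]

[4, 3, 2, 5, 6, 9, 13, 16, 7, 11, 10, 14]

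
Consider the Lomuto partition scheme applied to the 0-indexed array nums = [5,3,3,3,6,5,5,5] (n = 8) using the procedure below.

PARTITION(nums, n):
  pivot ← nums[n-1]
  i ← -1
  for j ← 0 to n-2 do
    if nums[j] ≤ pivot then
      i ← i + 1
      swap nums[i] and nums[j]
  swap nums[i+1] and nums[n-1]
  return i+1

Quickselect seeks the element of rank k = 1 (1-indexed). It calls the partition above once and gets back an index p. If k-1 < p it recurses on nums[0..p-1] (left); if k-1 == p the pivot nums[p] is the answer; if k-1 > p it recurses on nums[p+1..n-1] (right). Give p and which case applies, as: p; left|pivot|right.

6; left

pivot=5, i=-1
j=0: 5≤5, i=0, swap(0,0) ⇒ [5,3,3,3,6,5,5,5]
j=1: 3≤5, i=1, swap(1,1) ⇒ [5,3,3,3,6,5,5,5]
j=2: 3≤5, i=2, swap(2,2) ⇒ [5,3,3,3,6,5,5,5]
j=3: 3≤5, i=3, swap(3,3) ⇒ [5,3,3,3,6,5,5,5]
j=4: 6>5, skip
j=5: 5≤5, i=4, swap(4,5) ⇒ [5,3,3,3,5,6,5,5]
j=6: 5≤5, i=5, swap(5,6) ⇒ [5,3,3,3,5,5,6,5]
swap(6,7) ⇒ [5,3,3,3,5,5,5,6]; return 6
p = 6; k-1 = 0 < 6 ⇒ left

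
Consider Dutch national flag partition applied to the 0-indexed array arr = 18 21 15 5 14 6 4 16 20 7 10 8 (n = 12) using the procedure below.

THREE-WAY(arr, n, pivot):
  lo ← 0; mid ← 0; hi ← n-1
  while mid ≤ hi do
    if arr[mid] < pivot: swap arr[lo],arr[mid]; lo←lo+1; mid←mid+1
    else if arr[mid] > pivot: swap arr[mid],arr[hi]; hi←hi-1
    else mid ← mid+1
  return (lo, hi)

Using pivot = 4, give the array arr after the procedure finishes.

4 15 5 14 6 21 16 20 7 10 8 18

lo=0 mid=0 hi=11
18>4: swap(0,11), hi=10 ⇒ 8 21 15 5 14 6 4 16 20 7 10 18
8>4: swap(0,10), hi=9 ⇒ 10 21 15 5 14 6 4 16 20 7 8 18
10>4: swap(0,9), hi=8 ⇒ 7 21 15 5 14 6 4 16 20 10 8 18
7>4: swap(0,8), hi=7 ⇒ 20 21 15 5 14 6 4 16 7 10 8 18
20>4: swap(0,7), hi=6 ⇒ 16 21 15 5 14 6 4 20 7 10 8 18
16>4: swap(0,6), hi=5 ⇒ 4 21 15 5 14 6 16 20 7 10 8 18
4=4: mid=1
21>4: swap(1,5), hi=4 ⇒ 4 6 15 5 14 21 16 20 7 10 8 18
6>4: swap(1,4), hi=3 ⇒ 4 14 15 5 6 21 16 20 7 10 8 18
14>4: swap(1,3), hi=2 ⇒ 4 5 15 14 6 21 16 20 7 10 8 18
5>4: swap(1,2), hi=1 ⇒ 4 15 5 14 6 21 16 20 7 10 8 18
15>4: swap(1,1), hi=0 ⇒ 4 15 5 14 6 21 16 20 7 10 8 18
done. lo=0 hi=0; arr=4 15 5 14 6 21 16 20 7 10 8 18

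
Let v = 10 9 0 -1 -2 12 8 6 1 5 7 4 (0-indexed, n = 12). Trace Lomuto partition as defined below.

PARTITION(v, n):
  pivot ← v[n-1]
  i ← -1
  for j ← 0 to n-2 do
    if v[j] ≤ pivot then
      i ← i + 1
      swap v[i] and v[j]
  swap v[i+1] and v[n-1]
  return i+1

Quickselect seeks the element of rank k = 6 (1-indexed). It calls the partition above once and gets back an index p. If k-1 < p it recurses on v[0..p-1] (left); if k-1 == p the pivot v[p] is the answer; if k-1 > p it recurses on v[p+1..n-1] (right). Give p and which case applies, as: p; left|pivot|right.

pivot=4, i=-1
j=0: 10>4, skip
j=1: 9>4, skip
j=2: 0≤4, i=0, swap(0,2) ⇒ 0 9 10 -1 -2 12 8 6 1 5 7 4
j=3: -1≤4, i=1, swap(1,3) ⇒ 0 -1 10 9 -2 12 8 6 1 5 7 4
j=4: -2≤4, i=2, swap(2,4) ⇒ 0 -1 -2 9 10 12 8 6 1 5 7 4
j=5: 12>4, skip
j=6: 8>4, skip
j=7: 6>4, skip
j=8: 1≤4, i=3, swap(3,8) ⇒ 0 -1 -2 1 10 12 8 6 9 5 7 4
j=9: 5>4, skip
j=10: 7>4, skip
swap(4,11) ⇒ 0 -1 -2 1 4 12 8 6 9 5 7 10; return 4
p = 4; k-1 = 5 > 4 ⇒ right

4; right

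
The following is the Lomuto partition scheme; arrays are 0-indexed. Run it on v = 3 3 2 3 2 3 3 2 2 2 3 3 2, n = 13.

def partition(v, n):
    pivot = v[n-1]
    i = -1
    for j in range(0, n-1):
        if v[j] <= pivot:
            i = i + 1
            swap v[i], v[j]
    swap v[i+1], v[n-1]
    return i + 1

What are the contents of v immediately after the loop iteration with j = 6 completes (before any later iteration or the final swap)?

2 2 3 3 3 3 3 2 2 2 3 3 2

pivot = v[12] = 2; i = -1
j=0: v[0]=3 > 2 → no swap
j=1: v[1]=3 > 2 → no swap
j=2: v[2]=2 ≤ 2 → i=0, swap v[0],v[2] → 2 3 3 3 2 3 3 2 2 2 3 3 2
j=3: v[3]=3 > 2 → no swap
j=4: v[4]=2 ≤ 2 → i=1, swap v[1],v[4] → 2 2 3 3 3 3 3 2 2 2 3 3 2
j=5: v[5]=3 > 2 → no swap
j=6: v[6]=3 > 2 → no swap
(after j=6) v = 2 2 3 3 3 3 3 2 2 2 3 3 2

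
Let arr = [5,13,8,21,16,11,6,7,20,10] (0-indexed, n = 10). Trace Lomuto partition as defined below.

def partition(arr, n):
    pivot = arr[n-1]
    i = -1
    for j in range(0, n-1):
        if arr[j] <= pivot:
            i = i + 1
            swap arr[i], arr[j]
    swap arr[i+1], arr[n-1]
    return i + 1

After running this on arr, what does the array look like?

[5,8,6,7,10,11,13,21,20,16]

pivot = arr[9] = 10; i = -1
j=0: arr[0]=5 ≤ 10 → i=0, swap arr[0],arr[0] (no change) → [5,13,8,21,16,11,6,7,20,10]
j=1: arr[1]=13 > 10 → no swap
j=2: arr[2]=8 ≤ 10 → i=1, swap arr[1],arr[2] → [5,8,13,21,16,11,6,7,20,10]
j=3: arr[3]=21 > 10 → no swap
j=4: arr[4]=16 > 10 → no swap
j=5: arr[5]=11 > 10 → no swap
j=6: arr[6]=6 ≤ 10 → i=2, swap arr[2],arr[6] → [5,8,6,21,16,11,13,7,20,10]
j=7: arr[7]=7 ≤ 10 → i=3, swap arr[3],arr[7] → [5,8,6,7,16,11,13,21,20,10]
j=8: arr[8]=20 > 10 → no swap
final swap arr[4],arr[9] → [5,8,6,7,10,11,13,21,20,16]; return 4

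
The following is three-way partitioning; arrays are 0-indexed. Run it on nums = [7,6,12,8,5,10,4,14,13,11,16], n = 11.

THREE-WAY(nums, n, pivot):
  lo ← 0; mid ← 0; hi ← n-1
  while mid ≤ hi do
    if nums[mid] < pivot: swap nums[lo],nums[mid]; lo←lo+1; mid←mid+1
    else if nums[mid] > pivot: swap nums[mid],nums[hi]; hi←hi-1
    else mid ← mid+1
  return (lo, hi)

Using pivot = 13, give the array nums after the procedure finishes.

[7,6,12,8,5,10,4,11,13,16,14]

pivot = 13; lo=0, mid=0, hi=10
nums[mid]=7<13: swap nums[0],nums[0]; lo=1,mid=1 → [7,6,12,8,5,10,4,14,13,11,16]
nums[mid]=6<13: swap nums[1],nums[1]; lo=2,mid=2 → [7,6,12,8,5,10,4,14,13,11,16]
nums[mid]=12<13: swap nums[2],nums[2]; lo=3,mid=3 → [7,6,12,8,5,10,4,14,13,11,16]
nums[mid]=8<13: swap nums[3],nums[3]; lo=4,mid=4 → [7,6,12,8,5,10,4,14,13,11,16]
nums[mid]=5<13: swap nums[4],nums[4]; lo=5,mid=5 → [7,6,12,8,5,10,4,14,13,11,16]
nums[mid]=10<13: swap nums[5],nums[5]; lo=6,mid=6 → [7,6,12,8,5,10,4,14,13,11,16]
nums[mid]=4<13: swap nums[6],nums[6]; lo=7,mid=7 → [7,6,12,8,5,10,4,14,13,11,16]
nums[mid]=14>13: swap nums[7],nums[10]; hi=9 → [7,6,12,8,5,10,4,16,13,11,14]
nums[mid]=16>13: swap nums[7],nums[9]; hi=8 → [7,6,12,8,5,10,4,11,13,16,14]
nums[mid]=11<13: swap nums[7],nums[7]; lo=8,mid=8 → [7,6,12,8,5,10,4,11,13,16,14]
nums[mid]=13=13: mid=9
end: lo=8, hi=8; nums = [7,6,12,8,5,10,4,11,13,16,14]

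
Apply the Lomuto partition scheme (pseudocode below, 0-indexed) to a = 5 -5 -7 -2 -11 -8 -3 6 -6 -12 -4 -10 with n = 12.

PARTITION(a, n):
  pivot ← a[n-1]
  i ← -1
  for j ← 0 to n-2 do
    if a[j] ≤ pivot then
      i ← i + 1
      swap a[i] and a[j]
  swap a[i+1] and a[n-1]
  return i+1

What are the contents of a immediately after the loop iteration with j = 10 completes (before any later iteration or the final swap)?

-11 -12 -7 -2 5 -8 -3 6 -6 -5 -4 -10

pivot = a[11] = -10; i = -1
j=0: a[0]=5 > -10 → no swap
j=1: a[1]=-5 > -10 → no swap
j=2: a[2]=-7 > -10 → no swap
j=3: a[3]=-2 > -10 → no swap
j=4: a[4]=-11 ≤ -10 → i=0, swap a[0],a[4] → -11 -5 -7 -2 5 -8 -3 6 -6 -12 -4 -10
j=5: a[5]=-8 > -10 → no swap
j=6: a[6]=-3 > -10 → no swap
j=7: a[7]=6 > -10 → no swap
j=8: a[8]=-6 > -10 → no swap
j=9: a[9]=-12 ≤ -10 → i=1, swap a[1],a[9] → -11 -12 -7 -2 5 -8 -3 6 -6 -5 -4 -10
j=10: a[10]=-4 > -10 → no swap
(after j=10) a = -11 -12 -7 -2 5 -8 -3 6 -6 -5 -4 -10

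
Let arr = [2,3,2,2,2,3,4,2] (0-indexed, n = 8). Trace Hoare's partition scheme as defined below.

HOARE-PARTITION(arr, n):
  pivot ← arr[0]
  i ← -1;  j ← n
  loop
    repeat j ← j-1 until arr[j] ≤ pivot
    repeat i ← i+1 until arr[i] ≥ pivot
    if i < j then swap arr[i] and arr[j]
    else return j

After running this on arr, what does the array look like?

[2,2,2,2,3,3,4,2]

pivot=2
j stops at 7 (2), i stops at 0 (2); swap ⇒ [2,3,2,2,2,3,4,2]
j stops at 4 (2), i stops at 1 (3); swap ⇒ [2,2,2,2,3,3,4,2]
j stops at 3 (2), i stops at 2 (2); swap ⇒ [2,2,2,2,3,3,4,2]
j stops at 2, i stops at 3; i≥j ⇒ return 2. arr=[2,2,2,2,3,3,4,2]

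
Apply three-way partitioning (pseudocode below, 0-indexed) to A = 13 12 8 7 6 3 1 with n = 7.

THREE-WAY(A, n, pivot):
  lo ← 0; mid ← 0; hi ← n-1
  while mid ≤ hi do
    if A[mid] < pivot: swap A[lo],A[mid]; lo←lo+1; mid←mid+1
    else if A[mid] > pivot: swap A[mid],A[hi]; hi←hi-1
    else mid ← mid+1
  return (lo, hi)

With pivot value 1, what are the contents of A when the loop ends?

1 8 7 6 3 12 13

lo=0 mid=0 hi=6
13>1: swap(0,6), hi=5 ⇒ 1 12 8 7 6 3 13
1=1: mid=1
12>1: swap(1,5), hi=4 ⇒ 1 3 8 7 6 12 13
3>1: swap(1,4), hi=3 ⇒ 1 6 8 7 3 12 13
6>1: swap(1,3), hi=2 ⇒ 1 7 8 6 3 12 13
7>1: swap(1,2), hi=1 ⇒ 1 8 7 6 3 12 13
8>1: swap(1,1), hi=0 ⇒ 1 8 7 6 3 12 13
done. lo=0 hi=0; A=1 8 7 6 3 12 13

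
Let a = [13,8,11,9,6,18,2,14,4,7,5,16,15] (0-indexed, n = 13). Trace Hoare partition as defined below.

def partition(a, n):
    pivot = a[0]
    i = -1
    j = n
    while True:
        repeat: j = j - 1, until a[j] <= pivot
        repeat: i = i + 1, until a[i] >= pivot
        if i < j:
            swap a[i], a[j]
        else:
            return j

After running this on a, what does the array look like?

[5,8,11,9,6,7,2,4,14,18,13,16,15]

pivot=13
j stops at 10 (5), i stops at 0 (13); swap ⇒ [5,8,11,9,6,18,2,14,4,7,13,16,15]
j stops at 9 (7), i stops at 5 (18); swap ⇒ [5,8,11,9,6,7,2,14,4,18,13,16,15]
j stops at 8 (4), i stops at 7 (14); swap ⇒ [5,8,11,9,6,7,2,4,14,18,13,16,15]
j stops at 7, i stops at 8; i≥j ⇒ return 7. a=[5,8,11,9,6,7,2,4,14,18,13,16,15]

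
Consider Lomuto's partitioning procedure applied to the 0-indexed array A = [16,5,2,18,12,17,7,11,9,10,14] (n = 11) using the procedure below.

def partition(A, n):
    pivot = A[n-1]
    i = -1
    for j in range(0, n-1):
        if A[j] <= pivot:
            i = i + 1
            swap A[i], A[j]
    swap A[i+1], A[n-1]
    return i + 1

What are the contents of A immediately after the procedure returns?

pivot = A[10] = 14; i = -1
j=0: A[0]=16 > 14 → no swap
j=1: A[1]=5 ≤ 14 → i=0, swap A[0],A[1] → [5,16,2,18,12,17,7,11,9,10,14]
j=2: A[2]=2 ≤ 14 → i=1, swap A[1],A[2] → [5,2,16,18,12,17,7,11,9,10,14]
j=3: A[3]=18 > 14 → no swap
j=4: A[4]=12 ≤ 14 → i=2, swap A[2],A[4] → [5,2,12,18,16,17,7,11,9,10,14]
j=5: A[5]=17 > 14 → no swap
j=6: A[6]=7 ≤ 14 → i=3, swap A[3],A[6] → [5,2,12,7,16,17,18,11,9,10,14]
j=7: A[7]=11 ≤ 14 → i=4, swap A[4],A[7] → [5,2,12,7,11,17,18,16,9,10,14]
j=8: A[8]=9 ≤ 14 → i=5, swap A[5],A[8] → [5,2,12,7,11,9,18,16,17,10,14]
j=9: A[9]=10 ≤ 14 → i=6, swap A[6],A[9] → [5,2,12,7,11,9,10,16,17,18,14]
final swap A[7],A[10] → [5,2,12,7,11,9,10,14,17,18,16]; return 7

[5,2,12,7,11,9,10,14,17,18,16]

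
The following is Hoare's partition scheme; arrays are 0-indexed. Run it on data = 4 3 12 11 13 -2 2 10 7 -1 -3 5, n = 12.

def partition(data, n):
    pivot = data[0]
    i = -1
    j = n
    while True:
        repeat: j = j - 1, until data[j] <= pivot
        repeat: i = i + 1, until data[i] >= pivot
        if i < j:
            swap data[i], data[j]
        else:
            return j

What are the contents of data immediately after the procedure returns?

-3 3 -1 2 -2 13 11 10 7 12 4 5

pivot=4
j stops at 10 (-3), i stops at 0 (4); swap ⇒ -3 3 12 11 13 -2 2 10 7 -1 4 5
j stops at 9 (-1), i stops at 2 (12); swap ⇒ -3 3 -1 11 13 -2 2 10 7 12 4 5
j stops at 6 (2), i stops at 3 (11); swap ⇒ -3 3 -1 2 13 -2 11 10 7 12 4 5
j stops at 5 (-2), i stops at 4 (13); swap ⇒ -3 3 -1 2 -2 13 11 10 7 12 4 5
j stops at 4, i stops at 5; i≥j ⇒ return 4. data=-3 3 -1 2 -2 13 11 10 7 12 4 5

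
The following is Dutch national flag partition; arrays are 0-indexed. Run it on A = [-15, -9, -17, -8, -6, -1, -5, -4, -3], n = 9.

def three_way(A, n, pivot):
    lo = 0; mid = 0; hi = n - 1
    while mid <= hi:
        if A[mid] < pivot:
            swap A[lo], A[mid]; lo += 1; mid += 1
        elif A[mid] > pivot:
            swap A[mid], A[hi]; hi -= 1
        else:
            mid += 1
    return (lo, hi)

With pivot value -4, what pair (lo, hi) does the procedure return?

lo=0 mid=0 hi=8
-15<-4: swap(0,0), lo=1 mid=1 ⇒ [-15, -9, -17, -8, -6, -1, -5, -4, -3]
-9<-4: swap(1,1), lo=2 mid=2 ⇒ [-15, -9, -17, -8, -6, -1, -5, -4, -3]
-17<-4: swap(2,2), lo=3 mid=3 ⇒ [-15, -9, -17, -8, -6, -1, -5, -4, -3]
-8<-4: swap(3,3), lo=4 mid=4 ⇒ [-15, -9, -17, -8, -6, -1, -5, -4, -3]
-6<-4: swap(4,4), lo=5 mid=5 ⇒ [-15, -9, -17, -8, -6, -1, -5, -4, -3]
-1>-4: swap(5,8), hi=7 ⇒ [-15, -9, -17, -8, -6, -3, -5, -4, -1]
-3>-4: swap(5,7), hi=6 ⇒ [-15, -9, -17, -8, -6, -4, -5, -3, -1]
-4=-4: mid=6
-5<-4: swap(5,6), lo=6 mid=7 ⇒ [-15, -9, -17, -8, -6, -5, -4, -3, -1]
done. lo=6 hi=6; A=[-15, -9, -17, -8, -6, -5, -4, -3, -1]

(6, 6)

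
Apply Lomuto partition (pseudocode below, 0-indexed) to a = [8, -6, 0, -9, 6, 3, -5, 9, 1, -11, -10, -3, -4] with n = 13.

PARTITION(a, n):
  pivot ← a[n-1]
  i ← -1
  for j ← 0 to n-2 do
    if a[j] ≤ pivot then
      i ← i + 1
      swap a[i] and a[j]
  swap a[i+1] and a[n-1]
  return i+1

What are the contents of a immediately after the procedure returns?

[-6, -9, -5, -11, -10, -4, 0, 9, 1, 8, 6, -3, 3]

pivot=-4, i=-1
j=0: 8>-4, skip
j=1: -6≤-4, i=0, swap(0,1) ⇒ [-6, 8, 0, -9, 6, 3, -5, 9, 1, -11, -10, -3, -4]
j=2: 0>-4, skip
j=3: -9≤-4, i=1, swap(1,3) ⇒ [-6, -9, 0, 8, 6, 3, -5, 9, 1, -11, -10, -3, -4]
j=4: 6>-4, skip
j=5: 3>-4, skip
j=6: -5≤-4, i=2, swap(2,6) ⇒ [-6, -9, -5, 8, 6, 3, 0, 9, 1, -11, -10, -3, -4]
j=7: 9>-4, skip
j=8: 1>-4, skip
j=9: -11≤-4, i=3, swap(3,9) ⇒ [-6, -9, -5, -11, 6, 3, 0, 9, 1, 8, -10, -3, -4]
j=10: -10≤-4, i=4, swap(4,10) ⇒ [-6, -9, -5, -11, -10, 3, 0, 9, 1, 8, 6, -3, -4]
j=11: -3>-4, skip
swap(5,12) ⇒ [-6, -9, -5, -11, -10, -4, 0, 9, 1, 8, 6, -3, 3]; return 5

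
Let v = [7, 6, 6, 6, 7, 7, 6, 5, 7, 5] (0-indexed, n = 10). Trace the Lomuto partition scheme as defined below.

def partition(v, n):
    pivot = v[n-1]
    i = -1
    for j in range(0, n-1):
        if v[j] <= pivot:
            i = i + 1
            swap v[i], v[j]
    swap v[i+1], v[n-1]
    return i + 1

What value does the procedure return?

1

pivot=5, i=-1
j=0: 7>5, skip
j=1: 6>5, skip
j=2: 6>5, skip
j=3: 6>5, skip
j=4: 7>5, skip
j=5: 7>5, skip
j=6: 6>5, skip
j=7: 5≤5, i=0, swap(0,7) ⇒ [5, 6, 6, 6, 7, 7, 6, 7, 7, 5]
j=8: 7>5, skip
swap(1,9) ⇒ [5, 5, 6, 6, 7, 7, 6, 7, 7, 6]; return 1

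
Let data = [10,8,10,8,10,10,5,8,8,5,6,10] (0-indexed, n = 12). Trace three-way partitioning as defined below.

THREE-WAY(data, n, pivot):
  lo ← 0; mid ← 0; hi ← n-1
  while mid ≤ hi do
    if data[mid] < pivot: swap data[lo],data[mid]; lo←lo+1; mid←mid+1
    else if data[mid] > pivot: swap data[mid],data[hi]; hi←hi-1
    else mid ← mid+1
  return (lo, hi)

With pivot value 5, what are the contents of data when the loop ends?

[5,5,8,10,10,10,8,8,8,6,10,10]

lo=0 mid=0 hi=11
10>5: swap(0,11), hi=10 ⇒ [10,8,10,8,10,10,5,8,8,5,6,10]
10>5: swap(0,10), hi=9 ⇒ [6,8,10,8,10,10,5,8,8,5,10,10]
6>5: swap(0,9), hi=8 ⇒ [5,8,10,8,10,10,5,8,8,6,10,10]
5=5: mid=1
8>5: swap(1,8), hi=7 ⇒ [5,8,10,8,10,10,5,8,8,6,10,10]
8>5: swap(1,7), hi=6 ⇒ [5,8,10,8,10,10,5,8,8,6,10,10]
8>5: swap(1,6), hi=5 ⇒ [5,5,10,8,10,10,8,8,8,6,10,10]
5=5: mid=2
10>5: swap(2,5), hi=4 ⇒ [5,5,10,8,10,10,8,8,8,6,10,10]
10>5: swap(2,4), hi=3 ⇒ [5,5,10,8,10,10,8,8,8,6,10,10]
10>5: swap(2,3), hi=2 ⇒ [5,5,8,10,10,10,8,8,8,6,10,10]
8>5: swap(2,2), hi=1 ⇒ [5,5,8,10,10,10,8,8,8,6,10,10]
done. lo=0 hi=1; data=[5,5,8,10,10,10,8,8,8,6,10,10]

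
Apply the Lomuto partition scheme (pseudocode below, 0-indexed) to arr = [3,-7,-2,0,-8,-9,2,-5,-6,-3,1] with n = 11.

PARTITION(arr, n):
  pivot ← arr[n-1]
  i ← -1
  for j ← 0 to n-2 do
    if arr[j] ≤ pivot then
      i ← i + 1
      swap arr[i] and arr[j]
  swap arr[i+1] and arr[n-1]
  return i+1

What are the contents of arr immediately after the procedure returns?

pivot=1, i=-1
j=0: 3>1, skip
j=1: -7≤1, i=0, swap(0,1) ⇒ [-7,3,-2,0,-8,-9,2,-5,-6,-3,1]
j=2: -2≤1, i=1, swap(1,2) ⇒ [-7,-2,3,0,-8,-9,2,-5,-6,-3,1]
j=3: 0≤1, i=2, swap(2,3) ⇒ [-7,-2,0,3,-8,-9,2,-5,-6,-3,1]
j=4: -8≤1, i=3, swap(3,4) ⇒ [-7,-2,0,-8,3,-9,2,-5,-6,-3,1]
j=5: -9≤1, i=4, swap(4,5) ⇒ [-7,-2,0,-8,-9,3,2,-5,-6,-3,1]
j=6: 2>1, skip
j=7: -5≤1, i=5, swap(5,7) ⇒ [-7,-2,0,-8,-9,-5,2,3,-6,-3,1]
j=8: -6≤1, i=6, swap(6,8) ⇒ [-7,-2,0,-8,-9,-5,-6,3,2,-3,1]
j=9: -3≤1, i=7, swap(7,9) ⇒ [-7,-2,0,-8,-9,-5,-6,-3,2,3,1]
swap(8,10) ⇒ [-7,-2,0,-8,-9,-5,-6,-3,1,3,2]; return 8

[-7,-2,0,-8,-9,-5,-6,-3,1,3,2]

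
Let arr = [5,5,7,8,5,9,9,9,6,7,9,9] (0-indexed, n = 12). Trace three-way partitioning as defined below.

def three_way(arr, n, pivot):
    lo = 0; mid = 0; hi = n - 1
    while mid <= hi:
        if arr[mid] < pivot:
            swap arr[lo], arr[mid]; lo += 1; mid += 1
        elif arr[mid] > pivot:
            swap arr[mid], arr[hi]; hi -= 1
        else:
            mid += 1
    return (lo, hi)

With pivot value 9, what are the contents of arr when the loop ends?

lo=0 mid=0 hi=11
5<9: swap(0,0), lo=1 mid=1 ⇒ [5,5,7,8,5,9,9,9,6,7,9,9]
5<9: swap(1,1), lo=2 mid=2 ⇒ [5,5,7,8,5,9,9,9,6,7,9,9]
7<9: swap(2,2), lo=3 mid=3 ⇒ [5,5,7,8,5,9,9,9,6,7,9,9]
8<9: swap(3,3), lo=4 mid=4 ⇒ [5,5,7,8,5,9,9,9,6,7,9,9]
5<9: swap(4,4), lo=5 mid=5 ⇒ [5,5,7,8,5,9,9,9,6,7,9,9]
9=9: mid=6
9=9: mid=7
9=9: mid=8
6<9: swap(5,8), lo=6 mid=9 ⇒ [5,5,7,8,5,6,9,9,9,7,9,9]
7<9: swap(6,9), lo=7 mid=10 ⇒ [5,5,7,8,5,6,7,9,9,9,9,9]
9=9: mid=11
9=9: mid=12
done. lo=7 hi=11; arr=[5,5,7,8,5,6,7,9,9,9,9,9]

[5,5,7,8,5,6,7,9,9,9,9,9]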